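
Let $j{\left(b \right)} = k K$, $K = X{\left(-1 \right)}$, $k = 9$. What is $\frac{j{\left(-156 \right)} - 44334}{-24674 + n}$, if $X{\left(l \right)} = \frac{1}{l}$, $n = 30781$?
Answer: $- \frac{44343}{6107} \approx -7.261$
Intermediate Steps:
$K = -1$ ($K = \frac{1}{-1} = -1$)
$j{\left(b \right)} = -9$ ($j{\left(b \right)} = 9 \left(-1\right) = -9$)
$\frac{j{\left(-156 \right)} - 44334}{-24674 + n} = \frac{-9 - 44334}{-24674 + 30781} = - \frac{44343}{6107}$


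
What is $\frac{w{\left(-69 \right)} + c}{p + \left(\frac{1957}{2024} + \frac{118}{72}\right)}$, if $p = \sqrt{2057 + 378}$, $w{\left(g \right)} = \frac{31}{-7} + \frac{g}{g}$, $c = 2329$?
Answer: $- \frac{2010825968184}{805735051271} + \frac{5401741017024 \sqrt{2435}}{5640145358897} \approx 44.764$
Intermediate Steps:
$w{\left(g \right)} = - \frac{24}{7}$ ($w{\left(g \right)} = 31 \left(- \frac{1}{7}\right) + 1 = - \frac{31}{7} + 1 = - \frac{24}{7}$)
$p = \sqrt{2435} \approx 49.346$
$\frac{w{\left(-69 \right)} + c}{p + \left(\frac{1957}{2024} + \frac{118}{72}\right)} = \frac{- \frac{24}{7} + 2329}{\sqrt{2435} + \left(\frac{1957}{2024} + \frac{118}{72}\right)} = \frac{16279}{7 \left(\sqrt{2435} + \left(1957 \cdot \frac{1}{2024} + 118 \cdot \frac{1}{72}\right)\right)} = \frac{16279}{7 \left(\sqrt{2435} + \left(\frac{1957}{2024} + \frac{59}{36}\right)\right)} = \frac{16279}{7 \left(\sqrt{2435} + \frac{47467}{18216}\right)} = \frac{16279}{7 \left(\frac{47467}{18216} + \sqrt{2435}\right)}$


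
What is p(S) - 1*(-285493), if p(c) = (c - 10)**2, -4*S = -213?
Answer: 4597817/16 ≈ 2.8736e+5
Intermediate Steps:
S = 213/4 (S = -1/4*(-213) = 213/4 ≈ 53.250)
p(c) = (-10 + c)**2
p(S) - 1*(-285493) = (-10 + 213/4)**2 - 1*(-285493) = (173/4)**2 + 285493 = 29929/16 + 285493 = 4597817/16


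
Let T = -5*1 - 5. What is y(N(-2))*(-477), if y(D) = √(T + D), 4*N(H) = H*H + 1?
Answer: -477*I*√35/2 ≈ -1411.0*I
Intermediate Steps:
T = -10 (T = -5 - 5 = -10)
N(H) = ¼ + H²/4 (N(H) = (H*H + 1)/4 = (H² + 1)/4 = (1 + H²)/4 = ¼ + H²/4)
y(D) = √(-10 + D)
y(N(-2))*(-477) = √(-10 + (¼ + (¼)*(-2)²))*(-477) = √(-10 + (¼ + (¼)*4))*(-477) = √(-10 + (¼ + 1))*(-477) = √(-10 + 5/4)*(-477) = √(-35/4)*(-477) = (I*√35/2)*(-477) = -477*I*√35/2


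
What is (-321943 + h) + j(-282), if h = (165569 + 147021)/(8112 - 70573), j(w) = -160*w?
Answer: -17290953993/62461 ≈ -2.7683e+5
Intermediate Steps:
h = -312590/62461 (h = 312590/(-62461) = 312590*(-1/62461) = -312590/62461 ≈ -5.0046)
(-321943 + h) + j(-282) = (-321943 - 312590/62461) - 160*(-282) = -20109194313/62461 + 45120 = -17290953993/62461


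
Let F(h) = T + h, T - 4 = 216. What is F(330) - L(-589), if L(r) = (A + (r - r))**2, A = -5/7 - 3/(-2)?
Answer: 107679/196 ≈ 549.38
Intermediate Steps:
A = 11/14 (A = -5*1/7 - 3*(-1/2) = -5/7 + 3/2 = 11/14 ≈ 0.78571)
T = 220 (T = 4 + 216 = 220)
F(h) = 220 + h
L(r) = 121/196 (L(r) = (11/14 + (r - r))**2 = (11/14 + 0)**2 = (11/14)**2 = 121/196)
F(330) - L(-589) = (220 + 330) - 1*121/196 = 550 - 121/196 = 107679/196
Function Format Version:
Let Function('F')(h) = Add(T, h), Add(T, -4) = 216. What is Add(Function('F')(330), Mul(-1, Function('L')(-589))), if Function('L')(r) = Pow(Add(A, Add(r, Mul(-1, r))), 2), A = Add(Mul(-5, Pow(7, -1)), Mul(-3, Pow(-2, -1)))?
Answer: Rational(107679, 196) ≈ 549.38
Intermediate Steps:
A = Rational(11, 14) (A = Add(Mul(-5, Rational(1, 7)), Mul(-3, Rational(-1, 2))) = Add(Rational(-5, 7), Rational(3, 2)) = Rational(11, 14) ≈ 0.78571)
T = 220 (T = Add(4, 216) = 220)
Function('F')(h) = Add(220, h)
Function('L')(r) = Rational(121, 196) (Function('L')(r) = Pow(Add(Rational(11, 14), Add(r, Mul(-1, r))), 2) = Pow(Add(Rational(11, 14), 0), 2) = Pow(Rational(11, 14), 2) = Rational(121, 196))
Add(Function('F')(330), Mul(-1, Function('L')(-589))) = Add(Add(220, 330), Mul(-1, Rational(121, 196))) = Add(550, Rational(-121, 196)) = Rational(107679, 196)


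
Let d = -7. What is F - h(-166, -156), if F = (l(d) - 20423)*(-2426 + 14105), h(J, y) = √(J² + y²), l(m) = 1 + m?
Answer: -238590291 - 2*√12973 ≈ -2.3859e+8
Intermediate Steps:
F = -238590291 (F = ((1 - 7) - 20423)*(-2426 + 14105) = (-6 - 20423)*11679 = -20429*11679 = -238590291)
F - h(-166, -156) = -238590291 - √((-166)² + (-156)²) = -238590291 - √(27556 + 24336) = -238590291 - √51892 = -238590291 - 2*√12973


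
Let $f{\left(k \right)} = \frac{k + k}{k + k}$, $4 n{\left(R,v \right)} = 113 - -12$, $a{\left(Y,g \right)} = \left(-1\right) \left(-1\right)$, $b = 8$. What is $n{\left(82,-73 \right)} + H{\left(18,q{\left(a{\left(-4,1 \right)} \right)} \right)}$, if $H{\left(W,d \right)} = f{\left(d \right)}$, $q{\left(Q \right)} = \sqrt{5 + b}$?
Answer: $\frac{129}{4} \approx 32.25$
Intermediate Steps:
$a{\left(Y,g \right)} = 1$
$n{\left(R,v \right)} = \frac{125}{4}$ ($n{\left(R,v \right)} = \frac{113 - -12}{4} = \frac{113 + 12}{4} = \frac{1}{4} \cdot 125 = \frac{125}{4}$)
$f{\left(k \right)} = 1$ ($f{\left(k \right)} = \frac{2 k}{2 k} = 2 k \frac{1}{2 k} = 1$)
$q{\left(Q \right)} = \sqrt{13}$ ($q{\left(Q \right)} = \sqrt{5 + 8} = \sqrt{13}$)
$H{\left(W,d \right)} = 1$
$n{\left(82,-73 \right)} + H{\left(18,q{\left(a{\left(-4,1 \right)} \right)} \right)} = \frac{125}{4} + 1 = \frac{129}{4}$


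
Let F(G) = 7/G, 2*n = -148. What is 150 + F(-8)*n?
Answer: 859/4 ≈ 214.75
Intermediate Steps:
n = -74 (n = (1/2)*(-148) = -74)
150 + F(-8)*n = 150 + (7/(-8))*(-74) = 150 + (7*(-1/8))*(-74) = 150 - 7/8*(-74) = 150 + 259/4 = 859/4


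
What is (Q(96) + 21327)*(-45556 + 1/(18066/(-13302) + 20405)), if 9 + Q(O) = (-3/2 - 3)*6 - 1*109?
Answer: -21825084648646657/22617437 ≈ -9.6497e+8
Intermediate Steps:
Q(O) = -145 (Q(O) = -9 + ((-3/2 - 3)*6 - 1*109) = -9 + ((-3*½ - 3)*6 - 109) = -9 + ((-3/2 - 3)*6 - 109) = -9 + (-9/2*6 - 109) = -9 + (-27 - 109) = -9 - 136 = -145)
(Q(96) + 21327)*(-45556 + 1/(18066/(-13302) + 20405)) = (-145 + 21327)*(-45556 + 1/(18066/(-13302) + 20405)) = 21182*(-45556 + 1/(18066*(-1/13302) + 20405)) = 21182*(-45556 + 1/(-3011/2217 + 20405)) = 21182*(-45556 + 1/(45234874/2217)) = 21182*(-45556 + 2217/45234874) = 21182*(-2060719917727/45234874) = -21825084648646657/22617437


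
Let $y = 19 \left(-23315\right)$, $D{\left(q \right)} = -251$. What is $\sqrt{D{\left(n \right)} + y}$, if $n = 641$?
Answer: $2 i \sqrt{110809} \approx 665.76 i$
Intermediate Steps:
$y = -442985$
$\sqrt{D{\left(n \right)} + y} = \sqrt{-251 - 442985} = \sqrt{-443236} = 2 i \sqrt{110809}$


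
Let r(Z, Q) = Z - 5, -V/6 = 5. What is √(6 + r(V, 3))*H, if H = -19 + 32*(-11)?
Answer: -371*I*√29 ≈ -1997.9*I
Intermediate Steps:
V = -30 (V = -6*5 = -30)
r(Z, Q) = -5 + Z
H = -371 (H = -19 - 352 = -371)
√(6 + r(V, 3))*H = √(6 + (-5 - 30))*(-371) = √(6 - 35)*(-371) = √(-29)*(-371) = (I*√29)*(-371) = -371*I*√29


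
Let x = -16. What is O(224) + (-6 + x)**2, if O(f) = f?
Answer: 708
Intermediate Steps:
O(224) + (-6 + x)**2 = 224 + (-6 - 16)**2 = 224 + (-22)**2 = 224 + 484 = 708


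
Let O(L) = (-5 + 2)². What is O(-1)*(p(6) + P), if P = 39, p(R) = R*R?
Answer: 675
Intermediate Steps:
p(R) = R²
O(L) = 9 (O(L) = (-3)² = 9)
O(-1)*(p(6) + P) = 9*(6² + 39) = 9*(36 + 39) = 9*75 = 675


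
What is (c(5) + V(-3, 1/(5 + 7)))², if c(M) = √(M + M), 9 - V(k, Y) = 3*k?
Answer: (18 + √10)² ≈ 447.84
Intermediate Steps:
V(k, Y) = 9 - 3*k
c(M) = √2*√M (c(M) = √(2*M) = √2*√M)
(c(5) + V(-3, 1/(5 + 7)))² = (√2*√5 + (9 - 3*(-3)))² = (√10 + (9 + 9))² = (√10 + 18)² = (18 + √10)²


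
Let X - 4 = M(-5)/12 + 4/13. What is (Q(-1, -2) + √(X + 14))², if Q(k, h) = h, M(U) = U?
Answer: (156 - √108849)²/6084 ≈ 4.9719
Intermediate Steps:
X = 607/156 (X = 4 + (-5/12 + 4/13) = 4 - 17/156 = 607/156 ≈ 3.8910)
(Q(-1, -2) + √(X + 14))² = (-2 + √(607/156 + 14))² = (-2 + √(2791/156))² = (-2 + √108849/78)²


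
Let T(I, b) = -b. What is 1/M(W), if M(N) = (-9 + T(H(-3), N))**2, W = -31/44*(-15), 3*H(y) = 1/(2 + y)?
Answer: 1936/741321 ≈ 0.0026116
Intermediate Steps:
H(y) = 1/(3*(2 + y))
W = 465/44 (W = -31*1/44*(-15) = -31/44*(-15) = 465/44 ≈ 10.568)
M(N) = (-9 - N)**2
1/M(W) = 1/((9 + 465/44)**2) = 1/((861/44)**2) = 1/(741321/1936) = 1936/741321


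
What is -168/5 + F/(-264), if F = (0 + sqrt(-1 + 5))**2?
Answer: -11093/330 ≈ -33.615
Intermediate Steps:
F = 4 (F = (0 + sqrt(4))**2 = (0 + 2)**2 = 2**2 = 4)
-168/5 + F/(-264) = -168/5 + 4/(-264) = -168*1/5 + 4*(-1/264) = -168/5 - 1/66 = -11093/330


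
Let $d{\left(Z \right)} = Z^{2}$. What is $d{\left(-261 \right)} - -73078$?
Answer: $141199$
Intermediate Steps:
$d{\left(-261 \right)} - -73078 = \left(-261\right)^{2} - -73078 = 68121 + 73078 = 141199$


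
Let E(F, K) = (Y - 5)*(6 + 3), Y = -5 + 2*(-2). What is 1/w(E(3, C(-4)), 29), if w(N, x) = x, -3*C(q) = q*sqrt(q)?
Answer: 1/29 ≈ 0.034483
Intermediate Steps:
Y = -9 (Y = -5 - 4 = -9)
C(q) = -q**(3/2)/3 (C(q) = -q*sqrt(q)/3 = -q**(3/2)/3)
E(F, K) = -126 (E(F, K) = (-9 - 5)*(6 + 3) = -14*9 = -126)
1/w(E(3, C(-4)), 29) = 1/29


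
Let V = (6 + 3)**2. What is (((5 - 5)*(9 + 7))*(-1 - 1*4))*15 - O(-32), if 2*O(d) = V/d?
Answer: 81/64 ≈ 1.2656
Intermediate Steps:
V = 81 (V = 9**2 = 81)
O(d) = 81/(2*d) (O(d) = (81/d)/2 = 81/(2*d))
(((5 - 5)*(9 + 7))*(-1 - 1*4))*15 - O(-32) = (((5 - 5)*(9 + 7))*(-1 - 1*4))*15 - 81/(2*(-32)) = ((0*16)*(-1 - 4))*15 - 81*(-1)/(2*32) = (0*(-5))*15 - 1*(-81/64) = 0*15 + 81/64 = 0 + 81/64 = 81/64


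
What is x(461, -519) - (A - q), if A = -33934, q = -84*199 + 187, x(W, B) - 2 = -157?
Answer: 17250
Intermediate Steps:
x(W, B) = -155 (x(W, B) = 2 - 157 = -155)
q = -16529 (q = -16716 + 187 = -16529)
x(461, -519) - (A - q) = -155 - (-33934 - 1*(-16529)) = -155 - (-33934 + 16529) = -155 - 1*(-17405) = -155 + 17405 = 17250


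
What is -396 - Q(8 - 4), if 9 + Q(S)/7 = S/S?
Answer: -340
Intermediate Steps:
Q(S) = -56 (Q(S) = -63 + 7*(S/S) = -63 + 7*1 = -63 + 7 = -56)
-396 - Q(8 - 4) = -396 - 1*(-56) = -396 + 56 = -340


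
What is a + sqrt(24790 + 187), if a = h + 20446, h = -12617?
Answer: 7829 + sqrt(24977) ≈ 7987.0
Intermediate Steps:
a = 7829 (a = -12617 + 20446 = 7829)
a + sqrt(24790 + 187) = 7829 + sqrt(24790 + 187) = 7829 + sqrt(24977)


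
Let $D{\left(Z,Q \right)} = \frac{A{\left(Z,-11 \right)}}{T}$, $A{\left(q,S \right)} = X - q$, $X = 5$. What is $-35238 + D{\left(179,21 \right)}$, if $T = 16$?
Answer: $- \frac{281991}{8} \approx -35249.0$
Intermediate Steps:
$A{\left(q,S \right)} = 5 - q$
$D{\left(Z,Q \right)} = \frac{5}{16} - \frac{Z}{16}$ ($D{\left(Z,Q \right)} = \frac{5 - Z}{16} = \left(5 - Z\right) \frac{1}{16} = \frac{5}{16} - \frac{Z}{16}$)
$-35238 + D{\left(179,21 \right)} = -35238 + \left(\frac{5}{16} - \frac{179}{16}\right) = -35238 - \frac{87}{8} = - \frac{281991}{8}$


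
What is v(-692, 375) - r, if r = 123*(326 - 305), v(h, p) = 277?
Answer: -2306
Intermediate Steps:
r = 2583 (r = 123*21 = 2583)
v(-692, 375) - r = 277 - 1*2583 = 277 - 2583 = -2306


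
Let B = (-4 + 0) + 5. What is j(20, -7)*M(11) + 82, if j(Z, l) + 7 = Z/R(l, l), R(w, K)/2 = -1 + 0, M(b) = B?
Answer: 65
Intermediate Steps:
B = 1 (B = -4 + 5 = 1)
M(b) = 1
R(w, K) = -2 (R(w, K) = 2*(-1 + 0) = 2*(-1) = -2)
j(Z, l) = -7 - Z/2 (j(Z, l) = -7 + Z/(-2) = -7 + Z*(-½) = -7 - Z/2)
j(20, -7)*M(11) + 82 = (-7 - ½*20)*1 + 82 = (-7 - 10)*1 + 82 = -17*1 + 82 = -17 + 82 = 65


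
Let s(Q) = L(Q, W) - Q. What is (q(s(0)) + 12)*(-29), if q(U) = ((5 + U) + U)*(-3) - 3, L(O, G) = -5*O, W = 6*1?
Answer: 174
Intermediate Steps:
W = 6
s(Q) = -6*Q (s(Q) = -5*Q - Q = -6*Q)
q(U) = -18 - 6*U (q(U) = (5 + 2*U)*(-3) - 3 = (-15 - 6*U) - 3 = -18 - 6*U)
(q(s(0)) + 12)*(-29) = ((-18 - (-36)*0) + 12)*(-29) = ((-18 - 6*0) + 12)*(-29) = ((-18 + 0) + 12)*(-29) = (-18 + 12)*(-29) = -6*(-29) = 174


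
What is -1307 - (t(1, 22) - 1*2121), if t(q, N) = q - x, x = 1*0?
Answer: 813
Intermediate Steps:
x = 0
t(q, N) = q (t(q, N) = q - 1*0 = q + 0 = q)
-1307 - (t(1, 22) - 1*2121) = -1307 - (1 - 1*2121) = -1307 - (1 - 2121) = -1307 - 1*(-2120) = -1307 + 2120 = 813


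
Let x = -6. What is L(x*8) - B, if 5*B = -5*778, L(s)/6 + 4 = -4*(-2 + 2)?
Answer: 754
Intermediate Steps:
L(s) = -24 (L(s) = -24 + 6*(-4*(-2 + 2)) = -24 + 6*(-4*0) = -24 + 6*0 = -24 + 0 = -24)
B = -778 (B = (-5*778)/5 = (⅕)*(-3890) = -778)
L(x*8) - B = -24 - 1*(-778) = -24 + 778 = 754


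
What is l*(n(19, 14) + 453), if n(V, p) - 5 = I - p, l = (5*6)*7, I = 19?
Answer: 97230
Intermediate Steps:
l = 210 (l = 30*7 = 210)
n(V, p) = 24 - p (n(V, p) = 5 + (19 - p) = 24 - p)
l*(n(19, 14) + 453) = 210*((24 - 1*14) + 453) = 210*((24 - 14) + 453) = 210*(10 + 453) = 210*463 = 97230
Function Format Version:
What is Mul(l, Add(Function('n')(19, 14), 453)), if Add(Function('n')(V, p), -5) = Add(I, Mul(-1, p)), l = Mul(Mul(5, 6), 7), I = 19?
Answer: 97230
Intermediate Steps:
l = 210 (l = Mul(30, 7) = 210)
Function('n')(V, p) = Add(24, Mul(-1, p)) (Function('n')(V, p) = Add(5, Add(19, Mul(-1, p))) = Add(24, Mul(-1, p)))
Mul(l, Add(Function('n')(19, 14), 453)) = Mul(210, Add(Add(24, Mul(-1, 14)), 453)) = Mul(210, Add(Add(24, -14), 453)) = Mul(210, Add(10, 453)) = Mul(210, 463) = 97230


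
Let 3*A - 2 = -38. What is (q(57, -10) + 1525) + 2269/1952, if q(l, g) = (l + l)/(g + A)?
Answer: 32658495/21472 ≈ 1521.0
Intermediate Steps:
A = -12 (A = 2/3 + (1/3)*(-38) = 2/3 - 38/3 = -12)
q(l, g) = 2*l/(-12 + g) (q(l, g) = (l + l)/(g - 12) = (2*l)/(-12 + g) = 2*l/(-12 + g))
(q(57, -10) + 1525) + 2269/1952 = (2*57/(-12 - 10) + 1525) + 2269/1952 = (2*57/(-22) + 1525) + 2269*(1/1952) = (2*57*(-1/22) + 1525) + 2269/1952 = (-57/11 + 1525) + 2269/1952 = 16718/11 + 2269/1952 = 32658495/21472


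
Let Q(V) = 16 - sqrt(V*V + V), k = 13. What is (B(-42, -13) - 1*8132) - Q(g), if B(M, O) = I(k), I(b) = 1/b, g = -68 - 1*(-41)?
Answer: -105923/13 + 3*sqrt(78) ≈ -8121.4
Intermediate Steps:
g = -27 (g = -68 + 41 = -27)
I(b) = 1/b
B(M, O) = 1/13
Q(V) = 16 - sqrt(V + V**2) (Q(V) = 16 - sqrt(V**2 + V) = 16 - sqrt(V + V**2))
(B(-42, -13) - 1*8132) - Q(g) = (1/13 - 1*8132) - (16 - sqrt(-27*(1 - 27))) = (1/13 - 8132) - (16 - sqrt(-27*(-26))) = -105715/13 - (16 - sqrt(702)) = -105715/13 - (16 - 3*sqrt(78)) = -105715/13 + (-16 + 3*sqrt(78)) = -105923/13 + 3*sqrt(78)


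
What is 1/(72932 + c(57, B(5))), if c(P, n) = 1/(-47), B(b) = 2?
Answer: 47/3427803 ≈ 1.3711e-5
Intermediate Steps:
c(P, n) = -1/47
1/(72932 + c(57, B(5))) = 1/(72932 - 1/47) = 1/(3427803/47) = 47/3427803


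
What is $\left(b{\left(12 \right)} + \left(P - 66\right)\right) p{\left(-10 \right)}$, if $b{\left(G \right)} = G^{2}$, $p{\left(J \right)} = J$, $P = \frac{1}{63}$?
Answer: $- \frac{49150}{63} \approx -780.16$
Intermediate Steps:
$P = \frac{1}{63} \approx 0.015873$
$\left(b{\left(12 \right)} + \left(P - 66\right)\right) p{\left(-10 \right)} = \left(12^{2} + \left(\frac{1}{63} - 66\right)\right) \left(-10\right) = \left(144 + \left(\frac{1}{63} - 66\right)\right) \left(-10\right) = \left(144 - \frac{4157}{63}\right) \left(-10\right) = \frac{4915}{63} \left(-10\right) = - \frac{49150}{63}$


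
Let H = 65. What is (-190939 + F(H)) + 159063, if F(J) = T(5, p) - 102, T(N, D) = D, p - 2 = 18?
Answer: -31958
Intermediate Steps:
p = 20 (p = 2 + 18 = 20)
F(J) = -82 (F(J) = 20 - 102 = -82)
(-190939 + F(H)) + 159063 = (-190939 - 82) + 159063 = -191021 + 159063 = -31958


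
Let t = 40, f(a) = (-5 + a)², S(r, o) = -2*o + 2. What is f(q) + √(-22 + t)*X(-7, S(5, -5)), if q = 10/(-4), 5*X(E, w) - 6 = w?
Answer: 225/4 + 54*√2/5 ≈ 71.524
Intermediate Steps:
S(r, o) = 2 - 2*o
X(E, w) = 6/5 + w/5
q = -5/2 (q = 10*(-¼) = -5/2 ≈ -2.5000)
f(q) + √(-22 + t)*X(-7, S(5, -5)) = (-5 - 5/2)² + √(-22 + 40)*(6/5 + (2 - 2*(-5))/5) = (-15/2)² + √18*(6/5 + (2 + 10)/5) = 225/4 + (3*√2)*(6/5 + (⅕)*12) = 225/4 + (3*√2)*(6/5 + 12/5) = 225/4 + (3*√2)*(18/5) = 225/4 + 54*√2/5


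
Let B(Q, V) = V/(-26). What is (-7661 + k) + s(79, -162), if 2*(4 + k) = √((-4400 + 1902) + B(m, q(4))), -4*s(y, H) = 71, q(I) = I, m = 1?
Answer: -30731/4 + I*√105547/13 ≈ -7682.8 + 24.991*I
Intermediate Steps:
s(y, H) = -71/4 (s(y, H) = -¼*71 = -71/4)
B(Q, V) = -V/26 (B(Q, V) = V*(-1/26) = -V/26)
k = -4 + I*√105547/13 (k = -4 + √((-4400 + 1902) - 1/26*4)/2 = -4 + √(-2498 - 2/13)/2 = -4 + √(-32476/13)/2 = -4 + (2*I*√105547/13)/2 = -4 + I*√105547/13 ≈ -4.0 + 24.991*I)
(-7661 + k) + s(79, -162) = (-7661 + (-4 + I*√105547/13)) - 71/4 = (-7665 + I*√105547/13) - 71/4 = -30731/4 + I*√105547/13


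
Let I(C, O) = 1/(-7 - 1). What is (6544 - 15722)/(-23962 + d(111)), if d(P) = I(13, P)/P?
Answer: 626928/1636789 ≈ 0.38302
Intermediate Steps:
I(C, O) = -1/8 (I(C, O) = 1/(-8) = -1/8)
d(P) = -1/(8*P)
(6544 - 15722)/(-23962 + d(111)) = (6544 - 15722)/(-23962 - 1/8/111) = -9178/(-23962 - 1/8*1/111) = -9178/(-23962 - 1/888) = -9178/(-21278257/888) = -9178*(-888/21278257) = 626928/1636789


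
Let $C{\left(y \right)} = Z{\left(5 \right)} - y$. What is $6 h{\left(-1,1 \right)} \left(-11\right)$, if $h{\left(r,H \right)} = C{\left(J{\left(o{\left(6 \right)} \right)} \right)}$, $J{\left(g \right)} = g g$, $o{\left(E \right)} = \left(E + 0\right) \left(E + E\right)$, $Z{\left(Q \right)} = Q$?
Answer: $341814$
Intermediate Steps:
$o{\left(E \right)} = 2 E^{2}$ ($o{\left(E \right)} = E 2 E = 2 E^{2}$)
$J{\left(g \right)} = g^{2}$
$C{\left(y \right)} = 5 - y$
$h{\left(r,H \right)} = -5179$ ($h{\left(r,H \right)} = 5 - \left(2 \cdot 6^{2}\right)^{2} = 5 - \left(2 \cdot 36\right)^{2} = 5 - 72^{2} = 5 - 5184 = -5179$)
$6 h{\left(-1,1 \right)} \left(-11\right) = 6 \left(-5179\right) \left(-11\right) = \left(-31074\right) \left(-11\right) = 341814$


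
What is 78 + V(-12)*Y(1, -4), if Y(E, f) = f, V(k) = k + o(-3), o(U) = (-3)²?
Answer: 90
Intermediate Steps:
o(U) = 9
V(k) = 9 + k (V(k) = k + 9 = 9 + k)
78 + V(-12)*Y(1, -4) = 78 + (9 - 12)*(-4) = 78 - 3*(-4) = 78 + 12 = 90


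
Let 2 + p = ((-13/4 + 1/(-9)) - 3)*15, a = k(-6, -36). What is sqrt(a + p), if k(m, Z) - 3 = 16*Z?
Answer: I*sqrt(24135)/6 ≈ 25.892*I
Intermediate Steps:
k(m, Z) = 3 + 16*Z
a = -573 (a = 3 + 16*(-36) = 3 - 576 = -573)
p = -1169/12 (p = -2 + ((-13/4 + 1/(-9)) - 3)*15 = -2 + ((-13*1/4 + 1*(-1/9)) - 3)*15 = -2 + ((-13/4 - 1/9) - 3)*15 = -2 + (-121/36 - 3)*15 = -2 - 229/36*15 = -2 - 1145/12 = -1169/12 ≈ -97.417)
sqrt(a + p) = sqrt(-573 - 1169/12) = sqrt(-8045/12) = I*sqrt(24135)/6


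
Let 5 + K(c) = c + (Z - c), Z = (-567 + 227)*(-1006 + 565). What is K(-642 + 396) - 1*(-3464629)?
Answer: 3614564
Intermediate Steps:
Z = 149940 (Z = -340*(-441) = 149940)
K(c) = 149935 (K(c) = -5 + (c + (149940 - c)) = -5 + 149940 = 149935)
K(-642 + 396) - 1*(-3464629) = 149935 - 1*(-3464629) = 149935 + 3464629 = 3614564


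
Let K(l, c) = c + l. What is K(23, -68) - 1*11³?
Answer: -1376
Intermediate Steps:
K(23, -68) - 1*11³ = (-68 + 23) - 1*11³ = -45 - 1*1331 = -45 - 1331 = -1376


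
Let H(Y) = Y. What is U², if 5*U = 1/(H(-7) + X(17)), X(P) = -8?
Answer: 1/5625 ≈ 0.00017778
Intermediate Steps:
U = -1/75 (U = 1/(5*(-7 - 8)) = (⅕)/(-15) = (⅕)*(-1/15) = -1/75 ≈ -0.013333)
U² = (-1/75)² = 1/5625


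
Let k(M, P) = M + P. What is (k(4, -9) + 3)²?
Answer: 4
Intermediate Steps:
(k(4, -9) + 3)² = ((4 - 9) + 3)² = (-5 + 3)² = (-2)² = 4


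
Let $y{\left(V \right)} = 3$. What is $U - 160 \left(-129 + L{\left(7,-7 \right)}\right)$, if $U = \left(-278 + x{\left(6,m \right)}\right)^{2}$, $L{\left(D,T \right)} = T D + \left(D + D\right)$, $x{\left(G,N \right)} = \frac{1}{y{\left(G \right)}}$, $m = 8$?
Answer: $\frac{930049}{9} \approx 1.0334 \cdot 10^{5}$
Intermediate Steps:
$x{\left(G,N \right)} = \frac{1}{3}$
$L{\left(D,T \right)} = 2 D + D T$ ($L{\left(D,T \right)} = D T + 2 D = 2 D + D T$)
$U = \frac{693889}{9}$ ($U = \left(-278 + \frac{1}{3}\right)^{2} = \left(- \frac{833}{3}\right)^{2} = \frac{693889}{9} \approx 77099.0$)
$U - 160 \left(-129 + L{\left(7,-7 \right)}\right) = \frac{693889}{9} - 160 \left(-129 + 7 \left(2 - 7\right)\right) = \frac{693889}{9} - 160 \left(-129 + 7 \left(-5\right)\right) = \frac{693889}{9} - 160 \left(-129 - 35\right) = \frac{693889}{9} - -26240 = \frac{693889}{9} + 26240 = \frac{930049}{9}$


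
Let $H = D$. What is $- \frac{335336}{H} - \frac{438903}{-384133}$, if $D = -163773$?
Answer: $\frac{200694084707}{62910613809} \approx 3.1901$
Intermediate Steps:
$H = -163773$
$- \frac{335336}{H} - \frac{438903}{-384133} = - \frac{335336}{-163773} - \frac{438903}{-384133} = \left(-335336\right) \left(- \frac{1}{163773}\right) - - \frac{438903}{384133} = \frac{335336}{163773} + \frac{438903}{384133} = \frac{200694084707}{62910613809}$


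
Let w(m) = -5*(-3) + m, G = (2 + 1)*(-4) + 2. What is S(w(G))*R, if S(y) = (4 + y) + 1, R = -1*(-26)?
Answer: 260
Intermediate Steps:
R = 26
G = -10 (G = 3*(-4) + 2 = -12 + 2 = -10)
w(m) = 15 + m
S(y) = 5 + y
S(w(G))*R = (5 + (15 - 10))*26 = (5 + 5)*26 = 10*26 = 260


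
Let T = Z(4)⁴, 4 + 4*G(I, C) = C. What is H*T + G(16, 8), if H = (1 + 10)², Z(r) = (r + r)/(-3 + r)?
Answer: 495617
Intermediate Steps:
Z(r) = 2*r/(-3 + r) (Z(r) = (2*r)/(-3 + r) = 2*r/(-3 + r))
G(I, C) = -1 + C/4
T = 4096 (T = (2*4/(-3 + 4))⁴ = (2*4/1)⁴ = (2*4*1)⁴ = 8⁴ = 4096)
H = 121 (H = 11² = 121)
H*T + G(16, 8) = 121*4096 + (-1 + (¼)*8) = 495616 + (-1 + 2) = 495616 + 1 = 495617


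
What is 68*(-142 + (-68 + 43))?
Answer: -11356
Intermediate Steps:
68*(-142 + (-68 + 43)) = 68*(-142 - 25) = 68*(-167) = -11356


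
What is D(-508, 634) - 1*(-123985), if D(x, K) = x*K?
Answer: -198087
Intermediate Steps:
D(x, K) = K*x
D(-508, 634) - 1*(-123985) = 634*(-508) - 1*(-123985) = -322072 + 123985 = -198087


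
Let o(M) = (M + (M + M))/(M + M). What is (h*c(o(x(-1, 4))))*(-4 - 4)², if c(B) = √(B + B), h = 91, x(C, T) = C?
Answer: 5824*√3 ≈ 10087.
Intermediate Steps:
o(M) = 3/2 (o(M) = (M + 2*M)/((2*M)) = (3*M)*(1/(2*M)) = 3/2)
c(B) = √2*√B (c(B) = √(2*B) = √2*√B)
(h*c(o(x(-1, 4))))*(-4 - 4)² = (91*(√2*√(3/2)))*(-4 - 4)² = (91*(√2*(√6/2)))*(-8)² = (91*√3)*64 = 5824*√3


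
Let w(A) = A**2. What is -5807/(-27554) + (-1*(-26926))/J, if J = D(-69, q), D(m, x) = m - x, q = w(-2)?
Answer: -741495093/2011442 ≈ -368.64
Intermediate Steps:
q = 4 (q = (-2)**2 = 4)
J = -73 (J = -69 - 1*4 = -69 - 4 = -73)
-5807/(-27554) + (-1*(-26926))/J = -5807/(-27554) - 1*(-26926)/(-73) = -5807*(-1/27554) + 26926*(-1/73) = 5807/27554 - 26926/73 = -741495093/2011442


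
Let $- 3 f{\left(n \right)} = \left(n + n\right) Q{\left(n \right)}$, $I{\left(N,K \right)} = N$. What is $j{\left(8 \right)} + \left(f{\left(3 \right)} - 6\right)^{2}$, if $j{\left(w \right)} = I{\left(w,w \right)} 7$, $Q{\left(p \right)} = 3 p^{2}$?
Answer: $3656$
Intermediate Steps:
$f{\left(n \right)} = - 2 n^{3}$ ($f{\left(n \right)} = - \frac{\left(n + n\right) 3 n^{2}}{3} = - \frac{2 n 3 n^{2}}{3} = - \frac{6 n^{3}}{3} = - 2 n^{3}$)
$j{\left(w \right)} = 7 w$ ($j{\left(w \right)} = w 7 = 7 w$)
$j{\left(8 \right)} + \left(f{\left(3 \right)} - 6\right)^{2} = 7 \cdot 8 + \left(- 2 \cdot 3^{3} - 6\right)^{2} = 56 + \left(\left(-2\right) 27 - 6\right)^{2} = 56 + \left(-54 - 6\right)^{2} = 56 + \left(-60\right)^{2} = 56 + 3600 = 3656$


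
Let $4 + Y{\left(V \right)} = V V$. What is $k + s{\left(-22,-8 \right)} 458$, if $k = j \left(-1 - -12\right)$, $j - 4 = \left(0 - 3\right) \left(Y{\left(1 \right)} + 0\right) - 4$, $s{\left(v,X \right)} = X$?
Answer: $-3565$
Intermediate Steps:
$Y{\left(V \right)} = -4 + V^{2}$ ($Y{\left(V \right)} = -4 + V V = -4 + V^{2}$)
$j = 9$ ($j = 4 - \left(4 - \left(0 - 3\right) \left(\left(-4 + 1^{2}\right) + 0\right)\right) = 4 - \left(4 + 3 \left(\left(-4 + 1\right) + 0\right)\right) = 4 - \left(4 + 3 \left(-3 + 0\right)\right) = 4 - -5 = 4 + \left(9 - 4\right) = 4 + 5 = 9$)
$k = 99$ ($k = 9 \left(-1 - -12\right) = 9 \left(-1 + 12\right) = 9 \cdot 11 = 99$)
$k + s{\left(-22,-8 \right)} 458 = 99 - 3664 = -3565$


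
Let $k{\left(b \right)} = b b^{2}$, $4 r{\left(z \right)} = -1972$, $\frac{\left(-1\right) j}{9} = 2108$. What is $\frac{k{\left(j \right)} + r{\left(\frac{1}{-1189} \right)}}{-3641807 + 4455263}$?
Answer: $- \frac{6828720666541}{813456} \approx -8.3947 \cdot 10^{6}$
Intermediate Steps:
$j = -18972$ ($j = \left(-9\right) 2108 = -18972$)
$r{\left(z \right)} = -493$ ($r{\left(z \right)} = \frac{1}{4} \left(-1972\right) = -493$)
$k{\left(b \right)} = b^{3}$
$\frac{k{\left(j \right)} + r{\left(\frac{1}{-1189} \right)}}{-3641807 + 4455263} = \frac{\left(-18972\right)^{3} - 493}{-3641807 + 4455263} = \frac{-6828720666048 - 493}{813456} = \left(-6828720666541\right) \frac{1}{813456} = - \frac{6828720666541}{813456}$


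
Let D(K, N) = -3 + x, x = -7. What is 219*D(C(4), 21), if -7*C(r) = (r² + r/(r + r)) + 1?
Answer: -2190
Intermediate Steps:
C(r) = -3/14 - r²/7 (C(r) = -((r² + r/(r + r)) + 1)/7 = -((r² + r/((2*r))) + 1)/7 = -((r² + (1/(2*r))*r) + 1)/7 = -((r² + ½) + 1)/7 = -((½ + r²) + 1)/7 = -(3/2 + r²)/7 = -3/14 - r²/7)
D(K, N) = -10 (D(K, N) = -3 - 7 = -10)
219*D(C(4), 21) = 219*(-10) = -2190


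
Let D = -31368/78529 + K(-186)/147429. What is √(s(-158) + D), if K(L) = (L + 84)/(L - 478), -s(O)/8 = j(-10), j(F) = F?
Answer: √269979241386934175275245/58238091582 ≈ 8.9219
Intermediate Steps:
s(O) = 80 (s(O) = -8*(-10) = 80)
K(L) = (84 + L)/(-478 + L)
D = -511782516175/1281238014804 (D = -31368/78529 + ((84 - 186)/(-478 - 186))/147429 = -31368*1/78529 + (-102/(-664))*(1/147429) = -31368/78529 - 1/664*(-102)*(1/147429) = -31368/78529 + (51/332)*(1/147429) = -31368/78529 + 17/16315476 = -511782516175/1281238014804 ≈ -0.39944)
√(s(-158) + D) = √(80 - 511782516175/1281238014804) = √(101987258668145/1281238014804) = √269979241386934175275245/58238091582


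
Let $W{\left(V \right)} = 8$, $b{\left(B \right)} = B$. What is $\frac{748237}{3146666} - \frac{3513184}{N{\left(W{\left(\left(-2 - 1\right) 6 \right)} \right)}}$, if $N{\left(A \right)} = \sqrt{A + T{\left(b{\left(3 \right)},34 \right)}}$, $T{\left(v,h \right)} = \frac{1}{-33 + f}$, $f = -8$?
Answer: $\frac{748237}{3146666} - \frac{3513184 \sqrt{13407}}{327} \approx -1.244 \cdot 10^{6}$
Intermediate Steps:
$T{\left(v,h \right)} = - \frac{1}{41}$ ($T{\left(v,h \right)} = \frac{1}{-33 - 8} = \frac{1}{-41} = - \frac{1}{41}$)
$N{\left(A \right)} = \sqrt{- \frac{1}{41} + A}$ ($N{\left(A \right)} = \sqrt{A - \frac{1}{41}} = \sqrt{- \frac{1}{41} + A}$)
$\frac{748237}{3146666} - \frac{3513184}{N{\left(W{\left(\left(-2 - 1\right) 6 \right)} \right)}} = \frac{748237}{3146666} - \frac{3513184}{\frac{1}{41} \sqrt{-41 + 1681 \cdot 8}} = 748237 \cdot \frac{1}{3146666} - \frac{3513184}{\frac{1}{41} \sqrt{-41 + 13448}} = \frac{748237}{3146666} - \frac{3513184}{\frac{1}{41} \sqrt{13407}} = \frac{748237}{3146666} - 3513184 \frac{\sqrt{13407}}{327} = \frac{748237}{3146666} - \frac{3513184 \sqrt{13407}}{327}$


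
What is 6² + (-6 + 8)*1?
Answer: 38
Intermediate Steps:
6² + (-6 + 8)*1 = 36 + 2*1 = 36 + 2 = 38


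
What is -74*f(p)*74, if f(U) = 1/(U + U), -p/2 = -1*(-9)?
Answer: 1369/9 ≈ 152.11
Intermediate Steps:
p = -18 (p = -(-2)*(-9) = -2*9 = -18)
f(U) = 1/(2*U)
-74*f(p)*74 = -37/(-18)*74 = -37*(-1)/18*74 = -74*(-1/36)*74 = (37/18)*74 = 1369/9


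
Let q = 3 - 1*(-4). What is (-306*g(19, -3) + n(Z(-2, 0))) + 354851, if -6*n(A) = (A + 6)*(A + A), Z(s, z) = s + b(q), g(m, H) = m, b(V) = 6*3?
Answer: 1046759/3 ≈ 3.4892e+5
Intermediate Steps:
q = 7 (q = 3 + 4 = 7)
b(V) = 18
Z(s, z) = 18 + s (Z(s, z) = s + 18 = 18 + s)
n(A) = -A*(6 + A)/3 (n(A) = -(A + 6)*(A + A)/6 = -(6 + A)*2*A/6 = -A*(6 + A)/3)
(-306*g(19, -3) + n(Z(-2, 0))) + 354851 = (-306*19 - (18 - 2)*(6 + (18 - 2))/3) + 354851 = (-5814 - ⅓*16*(6 + 16)) + 354851 = (-5814 - ⅓*16*22) + 354851 = (-5814 - 352/3) + 354851 = -17794/3 + 354851 = 1046759/3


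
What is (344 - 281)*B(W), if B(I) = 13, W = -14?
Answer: 819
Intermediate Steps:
(344 - 281)*B(W) = (344 - 281)*13 = 63*13 = 819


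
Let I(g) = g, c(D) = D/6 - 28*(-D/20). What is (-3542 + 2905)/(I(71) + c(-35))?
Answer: -3822/97 ≈ -39.402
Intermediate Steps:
c(D) = 47*D/30 (c(D) = D*(⅙) - (-7)*D/5 = D/6 + 7*D/5 = 47*D/30)
(-3542 + 2905)/(I(71) + c(-35)) = (-3542 + 2905)/(71 + (47/30)*(-35)) = -637/(71 - 329/6) = -637/97/6 = -637*6/97 = -3822/97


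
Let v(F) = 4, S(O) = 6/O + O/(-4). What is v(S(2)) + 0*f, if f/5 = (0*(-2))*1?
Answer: 4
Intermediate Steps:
S(O) = 6/O - O/4 (S(O) = 6/O + O*(-¼) = 6/O - O/4)
f = 0 (f = 5*((0*(-2))*1) = 5*(0*1) = 5*0 = 0)
v(S(2)) + 0*f = 4 + 0*0 = 4 + 0 = 4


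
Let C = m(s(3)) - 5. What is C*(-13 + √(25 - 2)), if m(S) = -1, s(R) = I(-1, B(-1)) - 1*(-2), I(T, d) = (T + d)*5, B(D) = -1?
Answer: 78 - 6*√23 ≈ 49.225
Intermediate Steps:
I(T, d) = 5*T + 5*d
s(R) = -8 (s(R) = (5*(-1) + 5*(-1)) - 1*(-2) = (-5 - 5) + 2 = -10 + 2 = -8)
C = -6 (C = -1 - 5 = -6)
C*(-13 + √(25 - 2)) = -6*(-13 + √(25 - 2)) = -6*(-13 + √23) = 78 - 6*√23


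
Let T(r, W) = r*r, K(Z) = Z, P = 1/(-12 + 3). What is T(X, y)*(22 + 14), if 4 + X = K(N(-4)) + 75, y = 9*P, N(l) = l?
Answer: 161604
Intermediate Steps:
P = -⅑ (P = 1/(-9) = -⅑ ≈ -0.11111)
y = -1 (y = 9*(-⅑) = -1)
X = 67 (X = -4 + (-4 + 75) = -4 + 71 = 67)
T(r, W) = r²
T(X, y)*(22 + 14) = 67²*(22 + 14) = 4489*36 = 161604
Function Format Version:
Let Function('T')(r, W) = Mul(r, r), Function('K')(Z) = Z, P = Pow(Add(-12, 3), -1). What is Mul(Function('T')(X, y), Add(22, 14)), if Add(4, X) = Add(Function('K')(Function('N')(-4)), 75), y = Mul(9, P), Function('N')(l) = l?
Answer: 161604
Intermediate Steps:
P = Rational(-1, 9) (P = Pow(-9, -1) = Rational(-1, 9) ≈ -0.11111)
y = -1 (y = Mul(9, Rational(-1, 9)) = -1)
X = 67 (X = Add(-4, Add(-4, 75)) = Add(-4, 71) = 67)
Function('T')(r, W) = Pow(r, 2)
Mul(Function('T')(X, y), Add(22, 14)) = Mul(Pow(67, 2), Add(22, 14)) = Mul(4489, 36) = 161604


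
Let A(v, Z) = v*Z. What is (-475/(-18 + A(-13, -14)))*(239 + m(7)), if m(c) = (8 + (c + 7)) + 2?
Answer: -124925/164 ≈ -761.74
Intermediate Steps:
A(v, Z) = Z*v
m(c) = 17 + c (m(c) = (8 + (7 + c)) + 2 = (15 + c) + 2 = 17 + c)
(-475/(-18 + A(-13, -14)))*(239 + m(7)) = (-475/(-18 - 14*(-13)))*(239 + (17 + 7)) = (-475/(-18 + 182))*(239 + 24) = -475/164*263 = -124925/164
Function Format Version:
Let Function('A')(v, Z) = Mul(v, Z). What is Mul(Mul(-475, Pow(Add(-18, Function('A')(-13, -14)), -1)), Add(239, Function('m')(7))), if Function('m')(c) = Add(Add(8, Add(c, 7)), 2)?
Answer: Rational(-124925, 164) ≈ -761.74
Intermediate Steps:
Function('A')(v, Z) = Mul(Z, v)
Function('m')(c) = Add(17, c) (Function('m')(c) = Add(Add(8, Add(7, c)), 2) = Add(Add(15, c), 2) = Add(17, c))
Mul(Mul(-475, Pow(Add(-18, Function('A')(-13, -14)), -1)), Add(239, Function('m')(7))) = Mul(Mul(-475, Pow(Add(-18, Mul(-14, -13)), -1)), Add(239, Add(17, 7))) = Mul(Mul(-475, Pow(Add(-18, 182), -1)), Add(239, 24)) = Mul(Mul(-475, Pow(164, -1)), 263) = Mul(Mul(-475, Rational(1, 164)), 263) = Mul(Rational(-475, 164), 263) = Rational(-124925, 164)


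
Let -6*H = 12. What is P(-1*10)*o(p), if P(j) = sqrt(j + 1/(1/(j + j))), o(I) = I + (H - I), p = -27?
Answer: -2*I*sqrt(30) ≈ -10.954*I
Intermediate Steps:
H = -2 (H = -1/6*12 = -2)
o(I) = -2 (o(I) = I + (-2 - I) = -2)
P(j) = sqrt(3)*sqrt(j) (P(j) = sqrt(j + 1/(1/(2*j))) = sqrt(j + 2*j) = sqrt(3*j) = sqrt(3)*sqrt(j))
P(-1*10)*o(p) = (sqrt(3)*sqrt(-1*10))*(-2) = (sqrt(3)*sqrt(-10))*(-2) = (sqrt(3)*(I*sqrt(10)))*(-2) = (I*sqrt(30))*(-2) = -2*I*sqrt(30)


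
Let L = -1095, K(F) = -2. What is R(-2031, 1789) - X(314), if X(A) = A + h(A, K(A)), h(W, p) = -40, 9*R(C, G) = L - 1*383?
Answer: -3944/9 ≈ -438.22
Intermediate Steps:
R(C, G) = -1478/9 (R(C, G) = (-1095 - 1*383)/9 = (-1095 - 383)/9 = (⅑)*(-1478) = -1478/9)
X(A) = -40 + A (X(A) = A - 40 = -40 + A)
R(-2031, 1789) - X(314) = -1478/9 - (-40 + 314) = -1478/9 - 1*274 = -1478/9 - 274 = -3944/9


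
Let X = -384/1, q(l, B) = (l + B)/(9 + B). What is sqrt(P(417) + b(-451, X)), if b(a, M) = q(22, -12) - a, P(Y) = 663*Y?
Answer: 2*sqrt(623067)/3 ≈ 526.23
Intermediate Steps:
q(l, B) = (B + l)/(9 + B)
X = -384 ≈ -384.00
b(a, M) = -10/3 - a (b(a, M) = (-12 + 22)/(9 - 12) - a = 10/(-3) - a = -1/3*10 - a = -10/3 - a)
sqrt(P(417) + b(-451, X)) = sqrt(663*417 + (-10/3 - 1*(-451))) = sqrt(276471 + (-10/3 + 451)) = sqrt(276471 + 1343/3) = sqrt(830756/3) = 2*sqrt(623067)/3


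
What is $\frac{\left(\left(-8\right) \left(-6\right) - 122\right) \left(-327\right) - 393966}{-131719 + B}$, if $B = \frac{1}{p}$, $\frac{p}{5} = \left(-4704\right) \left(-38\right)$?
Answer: $\frac{330483847680}{117725173439} \approx 2.8072$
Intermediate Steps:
$p = 893760$ ($p = 5 \left(\left(-4704\right) \left(-38\right)\right) = 5 \cdot 178752 = 893760$)
$B = \frac{1}{893760} \approx 1.1189 \cdot 10^{-6}$
$\frac{\left(\left(-8\right) \left(-6\right) - 122\right) \left(-327\right) - 393966}{-131719 + B} = \frac{\left(\left(-8\right) \left(-6\right) - 122\right) \left(-327\right) - 393966}{-131719 + \frac{1}{893760}} = \frac{\left(48 - 122\right) \left(-327\right) - 393966}{- \frac{117725173439}{893760}} = \left(\left(-74\right) \left(-327\right) - 393966\right) \left(- \frac{893760}{117725173439}\right) = \left(24198 - 393966\right) \left(- \frac{893760}{117725173439}\right) = \left(-369768\right) \left(- \frac{893760}{117725173439}\right) = \frac{330483847680}{117725173439}$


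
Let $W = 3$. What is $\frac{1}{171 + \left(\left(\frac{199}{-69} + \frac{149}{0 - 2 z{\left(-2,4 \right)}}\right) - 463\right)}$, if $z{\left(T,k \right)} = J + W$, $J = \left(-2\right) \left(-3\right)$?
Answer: $- \frac{414}{125509} \approx -0.0032986$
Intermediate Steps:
$J = 6$
$z{\left(T,k \right)} = 9$ ($z{\left(T,k \right)} = 6 + 3 = 9$)
$\frac{1}{171 + \left(\left(\frac{199}{-69} + \frac{149}{0 - 2 z{\left(-2,4 \right)}}\right) - 463\right)} = \frac{1}{171 + \left(\left(\frac{199}{-69} + \frac{149}{0 - 18}\right) - 463\right)} = \frac{1}{171 - \left(\frac{32146}{69} - \frac{149}{0 - 18}\right)} = \frac{1}{171 - \left(\frac{32146}{69} + \frac{149}{18}\right)} = \frac{1}{171 + \left(\left(- \frac{199}{69} + 149 \left(- \frac{1}{18}\right)\right) - 463\right)} = \frac{1}{171 - \frac{196303}{414}} = \frac{1}{- \frac{125509}{414}} = - \frac{414}{125509}$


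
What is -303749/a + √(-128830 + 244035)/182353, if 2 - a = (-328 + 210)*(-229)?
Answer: 303749/27020 + √115205/182353 ≈ 11.243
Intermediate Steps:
a = -27020 (a = 2 - (-328 + 210)*(-229) = 2 - (-118)*(-229) = 2 - 1*27022 = 2 - 27022 = -27020)
-303749/a + √(-128830 + 244035)/182353 = -303749/(-27020) + √(-128830 + 244035)/182353 = -303749*(-1/27020) + √115205*(1/182353) = 303749/27020 + √115205/182353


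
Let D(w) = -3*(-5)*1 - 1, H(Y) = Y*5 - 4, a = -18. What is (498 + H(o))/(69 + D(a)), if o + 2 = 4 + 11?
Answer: 559/83 ≈ 6.7349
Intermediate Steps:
o = 13 (o = -2 + (4 + 11) = -2 + 15 = 13)
H(Y) = -4 + 5*Y (H(Y) = 5*Y - 4 = -4 + 5*Y)
D(w) = 14 (D(w) = 15*1 - 1 = 15 - 1 = 14)
(498 + H(o))/(69 + D(a)) = (498 + (-4 + 5*13))/(69 + 14) = (498 + (-4 + 65))/83 = (498 + 61)*(1/83) = 559*(1/83) = 559/83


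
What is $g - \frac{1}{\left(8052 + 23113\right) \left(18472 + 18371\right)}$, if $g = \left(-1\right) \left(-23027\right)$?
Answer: $\frac{26439879911564}{1148212095} \approx 23027.0$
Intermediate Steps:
$g = 23027$
$g - \frac{1}{\left(8052 + 23113\right) \left(18472 + 18371\right)} = 23027 - \frac{1}{\left(8052 + 23113\right) \left(18472 + 18371\right)} = 23027 - \frac{1}{31165 \cdot 36843} = 23027 - \frac{1}{1148212095} = \frac{26439879911564}{1148212095}$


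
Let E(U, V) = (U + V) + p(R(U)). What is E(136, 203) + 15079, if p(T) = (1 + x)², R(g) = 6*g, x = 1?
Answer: 15422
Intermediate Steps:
p(T) = 4 (p(T) = (1 + 1)² = 2² = 4)
E(U, V) = 4 + U + V (E(U, V) = (U + V) + 4 = 4 + U + V)
E(136, 203) + 15079 = (4 + 136 + 203) + 15079 = 343 + 15079 = 15422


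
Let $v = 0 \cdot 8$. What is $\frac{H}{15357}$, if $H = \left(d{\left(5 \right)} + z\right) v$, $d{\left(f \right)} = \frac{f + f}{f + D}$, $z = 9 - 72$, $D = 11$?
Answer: $0$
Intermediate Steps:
$v = 0$
$z = -63$ ($z = 9 - 72 = -63$)
$d{\left(f \right)} = \frac{2 f}{11 + f}$ ($d{\left(f \right)} = \frac{f + f}{f + 11} = \frac{2 f}{11 + f}$)
$H = 0$ ($H = \left(2 \cdot 5 \frac{1}{11 + 5} - 63\right) 0 = \left(2 \cdot 5 \cdot \frac{1}{16} - 63\right) 0 = \left(\frac{5}{8} - 63\right) 0 = \left(- \frac{499}{8}\right) 0 = 0$)
$\frac{H}{15357} = \frac{0}{15357} = 0 \cdot \frac{1}{15357} = 0$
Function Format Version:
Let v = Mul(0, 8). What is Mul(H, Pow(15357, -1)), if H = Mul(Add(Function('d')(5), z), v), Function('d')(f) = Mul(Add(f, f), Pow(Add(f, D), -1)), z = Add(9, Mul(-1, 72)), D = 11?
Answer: 0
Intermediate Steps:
v = 0
z = -63 (z = Add(9, -72) = -63)
Function('d')(f) = Mul(2, f, Pow(Add(11, f), -1)) (Function('d')(f) = Mul(Add(f, f), Pow(Add(f, 11), -1)) = Mul(Mul(2, f), Pow(Add(11, f), -1)) = Mul(2, f, Pow(Add(11, f), -1)))
H = 0 (H = Mul(Add(Mul(2, 5, Pow(Add(11, 5), -1)), -63), 0) = Mul(Add(Mul(2, 5, Pow(16, -1)), -63), 0) = Mul(Add(Mul(2, 5, Rational(1, 16)), -63), 0) = Mul(Add(Rational(5, 8), -63), 0) = Mul(Rational(-499, 8), 0) = 0)
Mul(H, Pow(15357, -1)) = Mul(0, Pow(15357, -1)) = Mul(0, Rational(1, 15357)) = 0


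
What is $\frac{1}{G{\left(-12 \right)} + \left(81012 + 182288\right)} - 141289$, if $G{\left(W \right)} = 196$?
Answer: $- \frac{37229086343}{263496} \approx -1.4129 \cdot 10^{5}$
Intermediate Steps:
$\frac{1}{G{\left(-12 \right)} + \left(81012 + 182288\right)} - 141289 = \frac{1}{196 + \left(81012 + 182288\right)} - 141289 = \frac{1}{196 + 263300} - 141289 = \frac{1}{263496} - 141289 = - \frac{37229086343}{263496}$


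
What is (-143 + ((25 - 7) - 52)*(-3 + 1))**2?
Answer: 5625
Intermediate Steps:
(-143 + ((25 - 7) - 52)*(-3 + 1))**2 = (-143 + (18 - 52)*(-2))**2 = (-143 - 34*(-2))**2 = (-143 + 68)**2 = (-75)**2 = 5625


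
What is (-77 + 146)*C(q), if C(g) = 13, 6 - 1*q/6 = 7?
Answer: 897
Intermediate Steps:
q = -6 (q = 36 - 6*7 = 36 - 42 = -6)
(-77 + 146)*C(q) = (-77 + 146)*13 = 69*13 = 897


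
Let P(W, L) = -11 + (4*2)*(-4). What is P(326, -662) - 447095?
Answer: -447138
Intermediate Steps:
P(W, L) = -43 (P(W, L) = -11 + 8*(-4) = -11 - 32 = -43)
P(326, -662) - 447095 = -43 - 447095 = -447138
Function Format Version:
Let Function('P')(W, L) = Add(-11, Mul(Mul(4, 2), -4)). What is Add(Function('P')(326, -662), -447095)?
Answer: -447138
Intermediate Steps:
Function('P')(W, L) = -43 (Function('P')(W, L) = Add(-11, Mul(8, -4)) = Add(-11, -32) = -43)
Add(Function('P')(326, -662), -447095) = Add(-43, -447095) = -447138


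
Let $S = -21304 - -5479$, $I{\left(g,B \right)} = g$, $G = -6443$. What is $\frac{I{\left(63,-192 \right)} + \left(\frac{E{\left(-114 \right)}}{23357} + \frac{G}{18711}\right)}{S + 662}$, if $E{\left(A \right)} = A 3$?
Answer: $- \frac{27376179788}{6626728755801} \approx -0.0041312$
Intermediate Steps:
$E{\left(A \right)} = 3 A$
$S = -15825$ ($S = -21304 + 5479 = -15825$)
$\frac{I{\left(63,-192 \right)} + \left(\frac{E{\left(-114 \right)}}{23357} + \frac{G}{18711}\right)}{S + 662} = \frac{63 - \left(\frac{6443}{18711} - \frac{3 \left(-114\right)}{23357}\right)}{-15825 + 662} = \frac{63 - \frac{156888313}{437032827}}{-15163} = \left(63 - \frac{156888313}{437032827}\right) \left(- \frac{1}{15163}\right) = \frac{27376179788}{437032827} \left(- \frac{1}{15163}\right) = - \frac{27376179788}{6626728755801}$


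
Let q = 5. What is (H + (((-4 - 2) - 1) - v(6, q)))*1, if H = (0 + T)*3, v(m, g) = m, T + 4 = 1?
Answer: -22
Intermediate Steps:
T = -3 (T = -4 + 1 = -3)
H = -9 (H = (0 - 3)*3 = -3*3 = -9)
(H + (((-4 - 2) - 1) - v(6, q)))*1 = (-9 + (((-4 - 2) - 1) - 1*6))*1 = (-9 + ((-6 - 1) - 6))*1 = (-9 + (-7 - 6))*1 = (-9 - 13)*1 = -22*1 = -22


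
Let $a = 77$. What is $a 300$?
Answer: $23100$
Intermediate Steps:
$a 300 = 77 \cdot 300 = 23100$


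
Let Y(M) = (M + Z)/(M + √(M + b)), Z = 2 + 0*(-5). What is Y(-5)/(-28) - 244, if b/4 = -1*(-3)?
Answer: -40997/168 - √7/168 ≈ -244.05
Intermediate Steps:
b = 12 (b = 4*(-1*(-3)) = 4*3 = 12)
Z = 2 (Z = 2 + 0 = 2)
Y(M) = (2 + M)/(M + √(12 + M)) (Y(M) = (M + 2)/(M + √(M + 12)) = (2 + M)/(M + √(12 + M)))
Y(-5)/(-28) - 244 = ((2 - 5)/(-5 + √(12 - 5)))/(-28) - 244 = (-3/(-5 + √7))*(-1/28) - 244 = -3/(-5 + √7)*(-1/28) - 244 = 3/(28*(-5 + √7)) - 244 = -244 + 3/(28*(-5 + √7))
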